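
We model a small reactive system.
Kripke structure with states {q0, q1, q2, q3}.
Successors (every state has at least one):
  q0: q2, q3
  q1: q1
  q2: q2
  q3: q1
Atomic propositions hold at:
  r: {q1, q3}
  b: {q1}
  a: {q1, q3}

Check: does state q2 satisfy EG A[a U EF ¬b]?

Sat(¬b) = {q0, q2, q3}
EF ¬b: least fixpoint, start Z0 = {q0, q2, q3}, add states with some successor in Z. Already a fixed point.
Sat(EF ¬b) = {q0, q2, q3}
A[a U EF ¬b]: least fixpoint, start Z0 = Sat(EF ¬b) = {q0, q2, q3}, add states in Sat(a) with every successor in Z. Already a fixed point.
Sat(A[a U EF ¬b]) = {q0, q2, q3}
EG A[a U EF ¬b]: greatest fixpoint, start Z0 = {q0, q2, q3}, keep only states in Sat with some successor in Z. Z1 = {q0, q2}; fixed.
Sat(EG A[a U EF ¬b]) = {q0, q2}
q2 ∈ Sat(EG A[a U EF ¬b]) = {q0, q2}, so the formula holds at q2.

Yes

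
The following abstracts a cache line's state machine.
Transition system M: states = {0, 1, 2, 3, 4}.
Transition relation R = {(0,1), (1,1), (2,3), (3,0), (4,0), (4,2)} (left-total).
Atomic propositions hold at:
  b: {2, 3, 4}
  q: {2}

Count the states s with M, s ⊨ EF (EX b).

Sat(EX b) = {s : some successor in {2, 3, 4}} = {2, 4}
EF (EX b): least fixpoint, start Z0 = {2, 4}, add states with some successor in Z. Already a fixed point.
Sat(EF (EX b)) = {2, 4}
|Sat(EF (EX b))| = |{2, 4}| = 2.

2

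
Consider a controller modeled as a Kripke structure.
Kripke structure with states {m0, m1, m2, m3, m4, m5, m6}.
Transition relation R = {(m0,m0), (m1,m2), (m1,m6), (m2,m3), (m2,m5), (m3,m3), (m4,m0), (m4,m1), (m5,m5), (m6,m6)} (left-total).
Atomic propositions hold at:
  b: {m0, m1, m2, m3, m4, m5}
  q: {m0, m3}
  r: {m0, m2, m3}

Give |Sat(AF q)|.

AF q: least fixpoint, start Z0 = {m0, m3}, add states with every successor in Z. Already a fixed point.
Sat(AF q) = {m0, m3}
|Sat(AF q)| = |{m0, m3}| = 2.

2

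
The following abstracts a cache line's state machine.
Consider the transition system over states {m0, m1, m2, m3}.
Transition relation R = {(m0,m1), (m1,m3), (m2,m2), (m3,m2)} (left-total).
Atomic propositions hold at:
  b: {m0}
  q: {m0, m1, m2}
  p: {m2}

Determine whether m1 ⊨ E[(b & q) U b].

No

Sat(b & q) = {m0}
E[(b & q) U b]: least fixpoint, start Z0 = Sat(b) = {m0}, add states in Sat(b & q) with some successor in Z. Already a fixed point.
Sat(E[(b & q) U b]) = {m0}
m1 ∉ Sat(E[(b & q) U b]) = {m0}, so the formula does not hold at m1.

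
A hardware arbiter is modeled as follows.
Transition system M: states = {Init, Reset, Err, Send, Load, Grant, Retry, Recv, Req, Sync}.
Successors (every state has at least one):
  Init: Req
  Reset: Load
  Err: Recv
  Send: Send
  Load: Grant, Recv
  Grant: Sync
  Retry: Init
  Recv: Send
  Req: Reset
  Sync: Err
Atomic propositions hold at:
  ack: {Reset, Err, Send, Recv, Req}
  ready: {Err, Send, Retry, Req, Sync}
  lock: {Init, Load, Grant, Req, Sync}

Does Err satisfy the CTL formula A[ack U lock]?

No

A[ack U lock]: least fixpoint, start Z0 = Sat(lock) = {Init, Load, Grant, Req, Sync}, add states in Sat(ack) with every successor in Z. Z1 = {Init, Reset, Load, Grant, Req, Sync}; fixed.
Sat(A[ack U lock]) = {Init, Reset, Load, Grant, Req, Sync}
Err ∉ Sat(A[ack U lock]) = {Init, Reset, Load, Grant, Req, Sync}, so the formula does not hold at Err.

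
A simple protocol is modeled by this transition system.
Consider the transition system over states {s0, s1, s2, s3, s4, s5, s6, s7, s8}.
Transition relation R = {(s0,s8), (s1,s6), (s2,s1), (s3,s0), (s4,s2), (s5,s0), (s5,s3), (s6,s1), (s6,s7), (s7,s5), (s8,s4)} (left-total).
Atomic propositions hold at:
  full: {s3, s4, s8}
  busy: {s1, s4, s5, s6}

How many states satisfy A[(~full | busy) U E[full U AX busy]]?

Sat(~full) = {s0, s1, s2, s5, s6, s7}
Sat(~full | busy) = {s0, s1, s2, s4, s5, s6, s7}
Sat(AX busy) = {s : every successor in {s1, s4, s5, s6}} = {s1, s2, s7, s8}
E[full U AX busy]: least fixpoint, start Z0 = Sat(AX busy) = {s1, s2, s7, s8}, add states in Sat(full) with some successor in Z. Z1 = {s1, s2, s4, s7, s8}; fixed.
Sat(E[full U AX busy]) = {s1, s2, s4, s7, s8}
A[(~full | busy) U E[full U AX busy]]: least fixpoint, start Z0 = Sat(E[full U AX busy]) = {s1, s2, s4, s7, s8}, add states in Sat(~full | busy) with every successor in Z. Z1 = {s0, s1, s2, s4, s6, s7, s8}; fixed.
Sat(A[(~full | busy) U E[full U AX busy]]) = {s0, s1, s2, s4, s6, s7, s8}
|Sat(A[(~full | busy) U E[full U AX busy]])| = |{s0, s1, s2, s4, s6, s7, s8}| = 7.

7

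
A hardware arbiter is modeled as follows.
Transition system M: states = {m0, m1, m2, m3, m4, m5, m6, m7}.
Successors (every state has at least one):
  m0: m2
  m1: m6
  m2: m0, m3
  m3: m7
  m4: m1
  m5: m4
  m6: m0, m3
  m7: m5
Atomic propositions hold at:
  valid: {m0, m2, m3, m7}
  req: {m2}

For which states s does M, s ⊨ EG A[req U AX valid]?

{m0, m2, m6}

Sat(AX valid) = {s : every successor in {m0, m2, m3, m7}} = {m0, m2, m3, m6}
A[req U AX valid]: least fixpoint, start Z0 = Sat(AX valid) = {m0, m2, m3, m6}, add states in Sat(req) with every successor in Z. Already a fixed point.
Sat(A[req U AX valid]) = {m0, m2, m3, m6}
EG A[req U AX valid]: greatest fixpoint, start Z0 = {m0, m2, m3, m6}, keep only states in Sat with some successor in Z. Z1 = {m0, m2, m6}; fixed.
Sat(EG A[req U AX valid]) = {m0, m2, m6}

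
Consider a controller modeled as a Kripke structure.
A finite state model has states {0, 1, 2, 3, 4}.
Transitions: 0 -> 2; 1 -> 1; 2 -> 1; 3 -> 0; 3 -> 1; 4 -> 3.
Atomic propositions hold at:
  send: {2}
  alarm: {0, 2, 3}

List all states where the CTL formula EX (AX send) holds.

{3}

Sat(AX send) = {s : every successor in {2}} = {0}
Sat(EX (AX send)) = {s : some successor in {0}} = {3}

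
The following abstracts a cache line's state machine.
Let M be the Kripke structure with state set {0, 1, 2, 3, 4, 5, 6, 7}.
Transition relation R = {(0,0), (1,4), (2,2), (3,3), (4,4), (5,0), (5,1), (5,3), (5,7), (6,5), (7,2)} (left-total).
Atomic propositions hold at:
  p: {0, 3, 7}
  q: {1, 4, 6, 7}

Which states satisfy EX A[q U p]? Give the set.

A[q U p]: least fixpoint, start Z0 = Sat(p) = {0, 3, 7}, add states in Sat(q) with every successor in Z. Already a fixed point.
Sat(A[q U p]) = {0, 3, 7}
Sat(EX A[q U p]) = {s : some successor in {0, 3, 7}} = {0, 3, 5}

{0, 3, 5}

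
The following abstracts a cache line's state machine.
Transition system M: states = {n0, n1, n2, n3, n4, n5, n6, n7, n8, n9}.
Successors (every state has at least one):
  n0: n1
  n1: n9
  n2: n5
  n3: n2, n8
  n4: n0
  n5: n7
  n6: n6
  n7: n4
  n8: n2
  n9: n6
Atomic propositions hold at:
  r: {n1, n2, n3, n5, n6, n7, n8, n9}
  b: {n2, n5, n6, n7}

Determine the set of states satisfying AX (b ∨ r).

{n0, n1, n2, n3, n5, n6, n8, n9}

Sat(b ∨ r) = {n1, n2, n3, n5, n6, n7, n8, n9}
Sat(AX (b ∨ r)) = {s : every successor in {n1, n2, n3, n5, n6, n7, n8, n9}} = {n0, n1, n2, n3, n5, n6, n8, n9}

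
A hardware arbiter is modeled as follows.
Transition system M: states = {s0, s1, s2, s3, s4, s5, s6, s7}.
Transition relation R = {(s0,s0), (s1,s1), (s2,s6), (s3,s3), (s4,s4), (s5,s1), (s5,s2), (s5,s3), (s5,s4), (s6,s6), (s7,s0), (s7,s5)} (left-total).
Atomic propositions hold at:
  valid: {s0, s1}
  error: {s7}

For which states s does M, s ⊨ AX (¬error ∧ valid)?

Sat(¬error) = {s0, s1, s2, s3, s4, s5, s6}
Sat(¬error ∧ valid) = {s0, s1}
Sat(AX (¬error ∧ valid)) = {s : every successor in {s0, s1}} = {s0, s1}

{s0, s1}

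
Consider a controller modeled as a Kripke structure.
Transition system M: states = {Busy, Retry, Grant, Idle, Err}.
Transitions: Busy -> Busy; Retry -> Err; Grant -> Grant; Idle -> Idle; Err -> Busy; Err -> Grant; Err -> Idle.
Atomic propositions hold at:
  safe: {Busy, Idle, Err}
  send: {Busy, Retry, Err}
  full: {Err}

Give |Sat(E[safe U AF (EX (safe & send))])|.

3

Sat(safe & send) = {Busy, Err}
Sat(EX (safe & send)) = {s : some successor in {Busy, Err}} = {Busy, Retry, Err}
AF (EX (safe & send)): least fixpoint, start Z0 = {Busy, Retry, Err}, add states with every successor in Z. Already a fixed point.
Sat(AF (EX (safe & send))) = {Busy, Retry, Err}
E[safe U AF (EX (safe & send))]: least fixpoint, start Z0 = Sat(AF (EX (safe & send))) = {Busy, Retry, Err}, add states in Sat(safe) with some successor in Z. Already a fixed point.
Sat(E[safe U AF (EX (safe & send))]) = {Busy, Retry, Err}
|Sat(E[safe U AF (EX (safe & send))])| = |{Busy, Retry, Err}| = 3.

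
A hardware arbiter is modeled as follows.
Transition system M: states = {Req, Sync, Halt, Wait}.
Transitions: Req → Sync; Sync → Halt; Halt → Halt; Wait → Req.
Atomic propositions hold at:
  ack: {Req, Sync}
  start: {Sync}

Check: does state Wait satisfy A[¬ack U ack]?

Sat(¬ack) = {Halt, Wait}
A[¬ack U ack]: least fixpoint, start Z0 = Sat(ack) = {Req, Sync}, add states in Sat(¬ack) with every successor in Z. Z1 = {Req, Sync, Wait}; fixed.
Sat(A[¬ack U ack]) = {Req, Sync, Wait}
Wait ∈ Sat(A[¬ack U ack]) = {Req, Sync, Wait}, so the formula holds at Wait.

Yes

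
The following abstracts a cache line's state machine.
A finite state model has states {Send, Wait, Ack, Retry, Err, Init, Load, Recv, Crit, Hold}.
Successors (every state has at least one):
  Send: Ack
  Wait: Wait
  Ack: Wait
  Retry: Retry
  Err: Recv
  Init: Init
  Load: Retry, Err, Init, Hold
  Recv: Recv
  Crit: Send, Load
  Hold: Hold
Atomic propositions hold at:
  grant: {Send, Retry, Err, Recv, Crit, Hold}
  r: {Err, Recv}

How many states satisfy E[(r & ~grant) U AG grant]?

Sat(~grant) = {Wait, Ack, Init, Load}
Sat(r & ~grant) = ∅
AG grant: greatest fixpoint, start Z0 = {Send, Retry, Err, Recv, Crit, Hold}, keep only states in Sat with every successor in Z. Z1 = {Retry, Err, Recv, Hold}; fixed.
Sat(AG grant) = {Retry, Err, Recv, Hold}
E[(r & ~grant) U AG grant]: least fixpoint, start Z0 = Sat(AG grant) = {Retry, Err, Recv, Hold}, add states in Sat(r & ~grant) with some successor in Z. Already a fixed point.
Sat(E[(r & ~grant) U AG grant]) = {Retry, Err, Recv, Hold}
|Sat(E[(r & ~grant) U AG grant])| = |{Retry, Err, Recv, Hold}| = 4.

4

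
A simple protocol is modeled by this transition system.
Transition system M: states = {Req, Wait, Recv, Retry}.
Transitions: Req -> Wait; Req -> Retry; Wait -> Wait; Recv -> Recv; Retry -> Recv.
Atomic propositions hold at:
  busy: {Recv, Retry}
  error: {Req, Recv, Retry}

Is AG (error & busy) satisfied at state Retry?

Sat(error & busy) = {Recv, Retry}
AG (error & busy): greatest fixpoint, start Z0 = {Recv, Retry}, keep only states in Sat with every successor in Z. Already a fixed point.
Sat(AG (error & busy)) = {Recv, Retry}
Retry ∈ Sat(AG (error & busy)) = {Recv, Retry}, so the formula holds at Retry.

Yes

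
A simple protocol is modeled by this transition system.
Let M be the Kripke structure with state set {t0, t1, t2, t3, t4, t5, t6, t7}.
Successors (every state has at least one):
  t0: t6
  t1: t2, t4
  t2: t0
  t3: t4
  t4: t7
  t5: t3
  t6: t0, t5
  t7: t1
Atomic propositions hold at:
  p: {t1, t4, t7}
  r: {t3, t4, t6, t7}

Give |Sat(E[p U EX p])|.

Sat(EX p) = {s : some successor in {t1, t4, t7}} = {t1, t3, t4, t7}
E[p U EX p]: least fixpoint, start Z0 = Sat(EX p) = {t1, t3, t4, t7}, add states in Sat(p) with some successor in Z. Already a fixed point.
Sat(E[p U EX p]) = {t1, t3, t4, t7}
|Sat(E[p U EX p])| = |{t1, t3, t4, t7}| = 4.

4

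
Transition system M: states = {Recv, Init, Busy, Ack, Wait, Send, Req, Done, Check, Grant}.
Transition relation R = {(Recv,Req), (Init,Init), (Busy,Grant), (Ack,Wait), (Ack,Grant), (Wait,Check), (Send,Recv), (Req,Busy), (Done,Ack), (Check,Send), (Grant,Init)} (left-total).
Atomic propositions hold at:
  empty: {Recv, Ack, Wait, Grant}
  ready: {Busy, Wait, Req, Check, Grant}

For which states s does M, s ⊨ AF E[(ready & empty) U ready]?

Sat(ready & empty) = {Wait, Grant}
E[(ready & empty) U ready]: least fixpoint, start Z0 = Sat(ready) = {Busy, Wait, Req, Check, Grant}, add states in Sat(ready & empty) with some successor in Z. Already a fixed point.
Sat(E[(ready & empty) U ready]) = {Busy, Wait, Req, Check, Grant}
AF E[(ready & empty) U ready]: least fixpoint, start Z0 = {Busy, Wait, Req, Check, Grant}, add states with every successor in Z. Z1 = {Recv, Busy, Ack, Wait, Req, Check, Grant}; Z2 = {Recv, Busy, Ack, Wait, Send, Req, Done, Check, Grant}; fixed.
Sat(AF E[(ready & empty) U ready]) = {Recv, Busy, Ack, Wait, Send, Req, Done, Check, Grant}

{Recv, Busy, Ack, Wait, Send, Req, Done, Check, Grant}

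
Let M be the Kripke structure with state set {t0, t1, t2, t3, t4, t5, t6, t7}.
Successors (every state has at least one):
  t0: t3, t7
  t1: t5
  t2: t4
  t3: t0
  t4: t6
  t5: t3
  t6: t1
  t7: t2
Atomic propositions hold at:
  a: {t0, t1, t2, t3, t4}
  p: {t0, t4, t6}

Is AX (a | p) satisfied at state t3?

Yes

Sat(a | p) = {t0, t1, t2, t3, t4, t6}
Sat(AX (a | p)) = {s : every successor in {t0, t1, t2, t3, t4, t6}} = {t2, t3, t4, t5, t6, t7}
t3 ∈ Sat(AX (a | p)) = {t2, t3, t4, t5, t6, t7}, so the formula holds at t3.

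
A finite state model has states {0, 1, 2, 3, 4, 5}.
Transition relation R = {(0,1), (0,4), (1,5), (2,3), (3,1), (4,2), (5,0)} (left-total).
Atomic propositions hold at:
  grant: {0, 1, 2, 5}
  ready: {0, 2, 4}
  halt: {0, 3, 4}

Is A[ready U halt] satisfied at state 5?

No

A[ready U halt]: least fixpoint, start Z0 = Sat(halt) = {0, 3, 4}, add states in Sat(ready) with every successor in Z. Z1 = {0, 2, 3, 4}; fixed.
Sat(A[ready U halt]) = {0, 2, 3, 4}
5 ∉ Sat(A[ready U halt]) = {0, 2, 3, 4}, so the formula does not hold at 5.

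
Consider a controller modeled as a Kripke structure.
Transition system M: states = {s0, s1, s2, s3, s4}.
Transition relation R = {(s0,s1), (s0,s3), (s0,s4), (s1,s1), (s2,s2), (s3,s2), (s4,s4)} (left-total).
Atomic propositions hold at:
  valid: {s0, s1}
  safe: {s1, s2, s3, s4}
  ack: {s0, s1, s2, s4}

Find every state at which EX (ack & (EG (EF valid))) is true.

{s0, s1}

EF valid: least fixpoint, start Z0 = {s0, s1}, add states with some successor in Z. Already a fixed point.
Sat(EF valid) = {s0, s1}
EG (EF valid): greatest fixpoint, start Z0 = {s0, s1}, keep only states in Sat with some successor in Z. Already a fixed point.
Sat(EG (EF valid)) = {s0, s1}
Sat(ack & (EG (EF valid))) = {s0, s1}
Sat(EX (ack & (EG (EF valid)))) = {s : some successor in {s0, s1}} = {s0, s1}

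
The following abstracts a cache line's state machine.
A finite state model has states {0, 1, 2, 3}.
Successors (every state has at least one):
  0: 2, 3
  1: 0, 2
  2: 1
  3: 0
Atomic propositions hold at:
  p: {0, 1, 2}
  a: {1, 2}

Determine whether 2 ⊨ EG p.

Yes

EG p: greatest fixpoint, start Z0 = {0, 1, 2}, keep only states in Sat with some successor in Z. Already a fixed point.
Sat(EG p) = {0, 1, 2}
2 ∈ Sat(EG p) = {0, 1, 2}, so the formula holds at 2.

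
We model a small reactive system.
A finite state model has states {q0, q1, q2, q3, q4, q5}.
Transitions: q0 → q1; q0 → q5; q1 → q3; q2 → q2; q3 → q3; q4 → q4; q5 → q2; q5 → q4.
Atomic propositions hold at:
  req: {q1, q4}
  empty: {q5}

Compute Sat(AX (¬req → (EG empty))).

Sat(¬req) = {q0, q2, q3, q5}
EG empty: greatest fixpoint, start Z0 = {q5}, keep only states in Sat with some successor in Z. Z1 = ∅; fixed.
Sat(EG empty) = ∅
Sat(¬req → (EG empty)) = {q1, q4}
Sat(AX (¬req → (EG empty))) = {s : every successor in {q1, q4}} = {q4}

{q4}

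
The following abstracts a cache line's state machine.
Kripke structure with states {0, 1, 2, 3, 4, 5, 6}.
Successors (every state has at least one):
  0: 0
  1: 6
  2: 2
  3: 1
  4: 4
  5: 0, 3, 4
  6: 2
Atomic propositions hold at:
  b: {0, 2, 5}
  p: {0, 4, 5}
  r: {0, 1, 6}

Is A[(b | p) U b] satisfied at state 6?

Sat(b | p) = {0, 2, 4, 5}
A[(b | p) U b]: least fixpoint, start Z0 = Sat(b) = {0, 2, 5}, add states in Sat(b | p) with every successor in Z. Already a fixed point.
Sat(A[(b | p) U b]) = {0, 2, 5}
6 ∉ Sat(A[(b | p) U b]) = {0, 2, 5}, so the formula does not hold at 6.

No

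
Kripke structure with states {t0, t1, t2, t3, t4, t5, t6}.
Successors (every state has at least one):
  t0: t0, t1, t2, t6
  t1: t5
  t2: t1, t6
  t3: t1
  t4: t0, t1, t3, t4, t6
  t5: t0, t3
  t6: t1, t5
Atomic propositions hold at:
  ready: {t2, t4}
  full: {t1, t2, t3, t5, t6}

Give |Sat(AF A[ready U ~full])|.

Sat(~full) = {t0, t4}
A[ready U ~full]: least fixpoint, start Z0 = Sat(~full) = {t0, t4}, add states in Sat(ready) with every successor in Z. Already a fixed point.
Sat(A[ready U ~full]) = {t0, t4}
AF A[ready U ~full]: least fixpoint, start Z0 = {t0, t4}, add states with every successor in Z. Already a fixed point.
Sat(AF A[ready U ~full]) = {t0, t4}
|Sat(AF A[ready U ~full])| = |{t0, t4}| = 2.

2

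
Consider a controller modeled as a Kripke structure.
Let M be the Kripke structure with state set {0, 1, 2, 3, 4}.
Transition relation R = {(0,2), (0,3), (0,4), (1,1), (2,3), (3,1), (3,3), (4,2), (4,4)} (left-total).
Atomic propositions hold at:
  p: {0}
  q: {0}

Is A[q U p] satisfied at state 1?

No

A[q U p]: least fixpoint, start Z0 = Sat(p) = {0}, add states in Sat(q) with every successor in Z. Already a fixed point.
Sat(A[q U p]) = {0}
1 ∉ Sat(A[q U p]) = {0}, so the formula does not hold at 1.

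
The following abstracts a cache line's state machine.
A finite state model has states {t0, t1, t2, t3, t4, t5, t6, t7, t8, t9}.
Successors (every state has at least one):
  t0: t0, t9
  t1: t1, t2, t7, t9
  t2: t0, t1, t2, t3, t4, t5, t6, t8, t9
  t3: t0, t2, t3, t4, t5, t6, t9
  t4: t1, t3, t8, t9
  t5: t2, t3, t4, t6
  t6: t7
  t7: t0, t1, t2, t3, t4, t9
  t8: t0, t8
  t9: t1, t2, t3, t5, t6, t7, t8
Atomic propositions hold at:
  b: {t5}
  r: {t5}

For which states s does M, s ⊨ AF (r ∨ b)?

Sat(r ∨ b) = {t5}
AF (r ∨ b): least fixpoint, start Z0 = {t5}, add states with every successor in Z. Already a fixed point.
Sat(AF (r ∨ b)) = {t5}

{t5}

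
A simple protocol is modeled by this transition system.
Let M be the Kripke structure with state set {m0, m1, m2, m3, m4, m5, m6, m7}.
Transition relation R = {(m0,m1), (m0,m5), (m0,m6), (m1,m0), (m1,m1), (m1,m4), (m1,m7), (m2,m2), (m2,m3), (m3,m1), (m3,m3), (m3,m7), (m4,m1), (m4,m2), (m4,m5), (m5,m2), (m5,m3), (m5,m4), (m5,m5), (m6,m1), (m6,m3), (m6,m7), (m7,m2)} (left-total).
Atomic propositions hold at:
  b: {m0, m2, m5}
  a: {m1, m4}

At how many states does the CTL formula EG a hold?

EG a: greatest fixpoint, start Z0 = {m1, m4}, keep only states in Sat with some successor in Z. Already a fixed point.
Sat(EG a) = {m1, m4}
|Sat(EG a)| = |{m1, m4}| = 2.

2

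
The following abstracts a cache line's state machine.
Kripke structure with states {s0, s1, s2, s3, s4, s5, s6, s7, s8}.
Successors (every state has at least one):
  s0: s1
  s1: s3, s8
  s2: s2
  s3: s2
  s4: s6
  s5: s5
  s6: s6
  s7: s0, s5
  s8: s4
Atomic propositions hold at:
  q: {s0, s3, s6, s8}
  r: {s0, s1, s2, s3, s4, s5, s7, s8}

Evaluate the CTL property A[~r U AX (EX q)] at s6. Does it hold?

Yes

Sat(~r) = {s6}
Sat(EX q) = {s : some successor in {s0, s3, s6, s8}} = {s1, s4, s6, s7}
Sat(AX (EX q)) = {s : every successor in {s1, s4, s6, s7}} = {s0, s4, s6, s8}
A[~r U AX (EX q)]: least fixpoint, start Z0 = Sat(AX (EX q)) = {s0, s4, s6, s8}, add states in Sat(~r) with every successor in Z. Already a fixed point.
Sat(A[~r U AX (EX q)]) = {s0, s4, s6, s8}
s6 ∈ Sat(A[~r U AX (EX q)]) = {s0, s4, s6, s8}, so the formula holds at s6.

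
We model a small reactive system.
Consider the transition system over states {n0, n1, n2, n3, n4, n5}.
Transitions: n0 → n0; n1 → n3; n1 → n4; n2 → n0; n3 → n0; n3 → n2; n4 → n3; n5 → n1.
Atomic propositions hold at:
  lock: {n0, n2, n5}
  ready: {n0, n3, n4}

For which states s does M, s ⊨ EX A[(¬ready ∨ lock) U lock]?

{n0, n2, n3}

Sat(¬ready) = {n1, n2, n5}
Sat(¬ready ∨ lock) = {n0, n1, n2, n5}
A[(¬ready ∨ lock) U lock]: least fixpoint, start Z0 = Sat(lock) = {n0, n2, n5}, add states in Sat(¬ready ∨ lock) with every successor in Z. Already a fixed point.
Sat(A[(¬ready ∨ lock) U lock]) = {n0, n2, n5}
Sat(EX A[(¬ready ∨ lock) U lock]) = {s : some successor in {n0, n2, n5}} = {n0, n2, n3}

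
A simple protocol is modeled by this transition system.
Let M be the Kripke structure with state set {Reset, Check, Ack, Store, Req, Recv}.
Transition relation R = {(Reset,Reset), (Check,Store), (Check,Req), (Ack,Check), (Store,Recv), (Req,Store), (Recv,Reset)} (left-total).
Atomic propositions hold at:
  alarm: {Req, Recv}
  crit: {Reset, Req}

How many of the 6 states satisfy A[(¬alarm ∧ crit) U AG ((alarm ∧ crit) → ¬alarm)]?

3

Sat(¬alarm) = {Reset, Check, Ack, Store}
Sat(¬alarm ∧ crit) = {Reset}
Sat(alarm ∧ crit) = {Req}
Sat((alarm ∧ crit) → ¬alarm) = {Reset, Check, Ack, Store, Recv}
AG ((alarm ∧ crit) → ¬alarm): greatest fixpoint, start Z0 = {Reset, Check, Ack, Store, Recv}, keep only states in Sat with every successor in Z. Z1 = {Reset, Ack, Store, Recv}; Z2 = {Reset, Store, Recv}; fixed.
Sat(AG ((alarm ∧ crit) → ¬alarm)) = {Reset, Store, Recv}
A[(¬alarm ∧ crit) U AG ((alarm ∧ crit) → ¬alarm)]: least fixpoint, start Z0 = Sat(AG ((alarm ∧ crit) → ¬alarm)) = {Reset, Store, Recv}, add states in Sat(¬alarm ∧ crit) with every successor in Z. Already a fixed point.
Sat(A[(¬alarm ∧ crit) U AG ((alarm ∧ crit) → ¬alarm)]) = {Reset, Store, Recv}
|Sat(A[(¬alarm ∧ crit) U AG ((alarm ∧ crit) → ¬alarm)])| = |{Reset, Store, Recv}| = 3.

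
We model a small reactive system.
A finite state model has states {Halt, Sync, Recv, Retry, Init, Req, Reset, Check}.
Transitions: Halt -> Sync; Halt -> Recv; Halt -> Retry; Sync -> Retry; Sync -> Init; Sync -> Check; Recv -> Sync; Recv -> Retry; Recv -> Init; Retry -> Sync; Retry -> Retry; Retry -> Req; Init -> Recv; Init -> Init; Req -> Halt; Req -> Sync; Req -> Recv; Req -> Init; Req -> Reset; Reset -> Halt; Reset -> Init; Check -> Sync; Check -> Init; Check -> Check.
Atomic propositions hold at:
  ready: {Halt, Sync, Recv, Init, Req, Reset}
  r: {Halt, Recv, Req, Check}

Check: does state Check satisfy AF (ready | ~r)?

Sat(~r) = {Sync, Retry, Init, Reset}
Sat(ready | ~r) = {Halt, Sync, Recv, Retry, Init, Req, Reset}
AF (ready | ~r): least fixpoint, start Z0 = {Halt, Sync, Recv, Retry, Init, Req, Reset}, add states with every successor in Z. Already a fixed point.
Sat(AF (ready | ~r)) = {Halt, Sync, Recv, Retry, Init, Req, Reset}
Check ∉ Sat(AF (ready | ~r)) = {Halt, Sync, Recv, Retry, Init, Req, Reset}, so the formula does not hold at Check.

No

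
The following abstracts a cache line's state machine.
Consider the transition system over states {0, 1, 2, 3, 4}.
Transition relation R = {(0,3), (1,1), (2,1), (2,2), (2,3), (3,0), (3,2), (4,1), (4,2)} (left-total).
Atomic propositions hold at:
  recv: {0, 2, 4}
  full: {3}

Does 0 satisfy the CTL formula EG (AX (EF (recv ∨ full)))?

Yes

Sat(recv ∨ full) = {0, 2, 3, 4}
EF (recv ∨ full): least fixpoint, start Z0 = {0, 2, 3, 4}, add states with some successor in Z. Already a fixed point.
Sat(EF (recv ∨ full)) = {0, 2, 3, 4}
Sat(AX (EF (recv ∨ full))) = {s : every successor in {0, 2, 3, 4}} = {0, 3}
EG (AX (EF (recv ∨ full))): greatest fixpoint, start Z0 = {0, 3}, keep only states in Sat with some successor in Z. Already a fixed point.
Sat(EG (AX (EF (recv ∨ full)))) = {0, 3}
0 ∈ Sat(EG (AX (EF (recv ∨ full)))) = {0, 3}, so the formula holds at 0.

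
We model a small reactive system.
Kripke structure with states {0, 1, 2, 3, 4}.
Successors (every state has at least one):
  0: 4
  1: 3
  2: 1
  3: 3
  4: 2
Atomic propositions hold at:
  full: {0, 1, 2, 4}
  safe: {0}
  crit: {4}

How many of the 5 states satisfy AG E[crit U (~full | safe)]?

Sat(~full) = {3}
Sat(~full | safe) = {0, 3}
E[crit U (~full | safe)]: least fixpoint, start Z0 = Sat((~full | safe)) = {0, 3}, add states in Sat(crit) with some successor in Z. Already a fixed point.
Sat(E[crit U (~full | safe)]) = {0, 3}
AG E[crit U (~full | safe)]: greatest fixpoint, start Z0 = {0, 3}, keep only states in Sat with every successor in Z. Z1 = {3}; fixed.
Sat(AG E[crit U (~full | safe)]) = {3}
|Sat(AG E[crit U (~full | safe)])| = |{3}| = 1.

1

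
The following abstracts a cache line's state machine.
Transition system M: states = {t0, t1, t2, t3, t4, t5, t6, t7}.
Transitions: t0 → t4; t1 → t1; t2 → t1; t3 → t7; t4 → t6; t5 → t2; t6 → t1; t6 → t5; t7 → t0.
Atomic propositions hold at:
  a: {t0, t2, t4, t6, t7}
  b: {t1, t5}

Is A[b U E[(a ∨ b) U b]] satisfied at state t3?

No

Sat(a ∨ b) = {t0, t1, t2, t4, t5, t6, t7}
E[(a ∨ b) U b]: least fixpoint, start Z0 = Sat(b) = {t1, t5}, add states in Sat(a ∨ b) with some successor in Z. Z1 = {t1, t2, t5, t6}; Z2 = {t1, t2, t4, t5, t6}; Z3 = {t0, t1, t2, t4, t5, t6}; Z4 = {t0, t1, t2, t4, t5, t6, t7}; fixed.
Sat(E[(a ∨ b) U b]) = {t0, t1, t2, t4, t5, t6, t7}
A[b U E[(a ∨ b) U b]]: least fixpoint, start Z0 = Sat(E[(a ∨ b) U b]) = {t0, t1, t2, t4, t5, t6, t7}, add states in Sat(b) with every successor in Z. Already a fixed point.
Sat(A[b U E[(a ∨ b) U b]]) = {t0, t1, t2, t4, t5, t6, t7}
t3 ∉ Sat(A[b U E[(a ∨ b) U b]]) = {t0, t1, t2, t4, t5, t6, t7}, so the formula does not hold at t3.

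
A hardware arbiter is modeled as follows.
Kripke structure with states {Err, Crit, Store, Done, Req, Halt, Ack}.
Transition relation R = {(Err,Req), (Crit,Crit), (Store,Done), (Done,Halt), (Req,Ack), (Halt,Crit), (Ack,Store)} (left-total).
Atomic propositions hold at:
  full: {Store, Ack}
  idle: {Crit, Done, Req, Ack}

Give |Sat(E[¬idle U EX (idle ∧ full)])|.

Sat(¬idle) = {Err, Store, Halt}
Sat(idle ∧ full) = {Ack}
Sat(EX (idle ∧ full)) = {s : some successor in {Ack}} = {Req}
E[¬idle U EX (idle ∧ full)]: least fixpoint, start Z0 = Sat(EX (idle ∧ full)) = {Req}, add states in Sat(¬idle) with some successor in Z. Z1 = {Err, Req}; fixed.
Sat(E[¬idle U EX (idle ∧ full)]) = {Err, Req}
|Sat(E[¬idle U EX (idle ∧ full)])| = |{Err, Req}| = 2.

2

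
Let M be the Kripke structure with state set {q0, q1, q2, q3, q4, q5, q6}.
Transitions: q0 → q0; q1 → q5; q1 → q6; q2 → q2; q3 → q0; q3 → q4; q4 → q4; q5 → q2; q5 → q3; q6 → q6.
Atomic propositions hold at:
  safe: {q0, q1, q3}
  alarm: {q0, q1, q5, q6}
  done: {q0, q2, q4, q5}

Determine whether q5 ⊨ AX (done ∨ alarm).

No

Sat(done ∨ alarm) = {q0, q1, q2, q4, q5, q6}
Sat(AX (done ∨ alarm)) = {s : every successor in {q0, q1, q2, q4, q5, q6}} = {q0, q1, q2, q3, q4, q6}
q5 ∉ Sat(AX (done ∨ alarm)) = {q0, q1, q2, q3, q4, q6}, so the formula does not hold at q5.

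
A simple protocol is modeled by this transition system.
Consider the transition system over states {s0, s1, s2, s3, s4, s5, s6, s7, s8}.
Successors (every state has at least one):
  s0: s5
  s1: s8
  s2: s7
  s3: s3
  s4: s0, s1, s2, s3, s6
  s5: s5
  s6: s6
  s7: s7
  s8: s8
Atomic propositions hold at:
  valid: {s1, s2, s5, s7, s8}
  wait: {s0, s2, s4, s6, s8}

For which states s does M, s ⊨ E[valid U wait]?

E[valid U wait]: least fixpoint, start Z0 = Sat(wait) = {s0, s2, s4, s6, s8}, add states in Sat(valid) with some successor in Z. Z1 = {s0, s1, s2, s4, s6, s8}; fixed.
Sat(E[valid U wait]) = {s0, s1, s2, s4, s6, s8}

{s0, s1, s2, s4, s6, s8}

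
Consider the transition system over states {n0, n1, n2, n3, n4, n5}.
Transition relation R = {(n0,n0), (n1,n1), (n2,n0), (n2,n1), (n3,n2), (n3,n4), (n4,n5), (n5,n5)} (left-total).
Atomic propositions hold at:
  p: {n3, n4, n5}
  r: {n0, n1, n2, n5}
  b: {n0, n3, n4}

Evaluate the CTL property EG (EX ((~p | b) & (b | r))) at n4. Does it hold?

No

Sat(~p) = {n0, n1, n2}
Sat(~p | b) = {n0, n1, n2, n3, n4}
Sat(b | r) = {n0, n1, n2, n3, n4, n5}
Sat((~p | b) & (b | r)) = {n0, n1, n2, n3, n4}
Sat(EX ((~p | b) & (b | r))) = {s : some successor in {n0, n1, n2, n3, n4}} = {n0, n1, n2, n3}
EG (EX ((~p | b) & (b | r))): greatest fixpoint, start Z0 = {n0, n1, n2, n3}, keep only states in Sat with some successor in Z. Already a fixed point.
Sat(EG (EX ((~p | b) & (b | r)))) = {n0, n1, n2, n3}
n4 ∉ Sat(EG (EX ((~p | b) & (b | r)))) = {n0, n1, n2, n3}, so the formula does not hold at n4.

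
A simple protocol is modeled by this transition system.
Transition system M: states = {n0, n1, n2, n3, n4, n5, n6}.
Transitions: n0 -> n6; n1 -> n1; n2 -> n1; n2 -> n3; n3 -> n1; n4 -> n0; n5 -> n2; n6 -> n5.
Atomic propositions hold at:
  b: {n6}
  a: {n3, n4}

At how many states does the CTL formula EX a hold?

1

Sat(EX a) = {s : some successor in {n3, n4}} = {n2}
|Sat(EX a)| = |{n2}| = 1.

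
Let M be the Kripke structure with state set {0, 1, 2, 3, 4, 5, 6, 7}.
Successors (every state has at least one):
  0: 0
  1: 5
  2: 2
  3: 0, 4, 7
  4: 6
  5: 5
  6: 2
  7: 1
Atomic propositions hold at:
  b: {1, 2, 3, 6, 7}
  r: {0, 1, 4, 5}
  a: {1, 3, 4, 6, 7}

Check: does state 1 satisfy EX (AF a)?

No

AF a: least fixpoint, start Z0 = {1, 3, 4, 6, 7}, add states with every successor in Z. Already a fixed point.
Sat(AF a) = {1, 3, 4, 6, 7}
Sat(EX (AF a)) = {s : some successor in {1, 3, 4, 6, 7}} = {3, 4, 7}
1 ∉ Sat(EX (AF a)) = {3, 4, 7}, so the formula does not hold at 1.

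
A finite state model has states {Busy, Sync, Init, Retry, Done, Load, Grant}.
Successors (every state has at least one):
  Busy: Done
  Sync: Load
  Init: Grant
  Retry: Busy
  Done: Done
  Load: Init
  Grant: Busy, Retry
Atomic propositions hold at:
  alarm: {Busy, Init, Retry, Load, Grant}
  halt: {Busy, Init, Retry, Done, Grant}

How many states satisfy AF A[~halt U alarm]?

6

Sat(~halt) = {Sync, Load}
A[~halt U alarm]: least fixpoint, start Z0 = Sat(alarm) = {Busy, Init, Retry, Load, Grant}, add states in Sat(~halt) with every successor in Z. Z1 = {Busy, Sync, Init, Retry, Load, Grant}; fixed.
Sat(A[~halt U alarm]) = {Busy, Sync, Init, Retry, Load, Grant}
AF A[~halt U alarm]: least fixpoint, start Z0 = {Busy, Sync, Init, Retry, Load, Grant}, add states with every successor in Z. Already a fixed point.
Sat(AF A[~halt U alarm]) = {Busy, Sync, Init, Retry, Load, Grant}
|Sat(AF A[~halt U alarm])| = |{Busy, Sync, Init, Retry, Load, Grant}| = 6.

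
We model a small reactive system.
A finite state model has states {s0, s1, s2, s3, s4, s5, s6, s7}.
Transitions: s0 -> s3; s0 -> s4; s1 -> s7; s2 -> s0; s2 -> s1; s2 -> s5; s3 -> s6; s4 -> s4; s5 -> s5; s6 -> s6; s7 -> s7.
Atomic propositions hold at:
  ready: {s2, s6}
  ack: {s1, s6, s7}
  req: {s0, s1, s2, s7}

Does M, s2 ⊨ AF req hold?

AF req: least fixpoint, start Z0 = {s0, s1, s2, s7}, add states with every successor in Z. Already a fixed point.
Sat(AF req) = {s0, s1, s2, s7}
s2 ∈ Sat(AF req) = {s0, s1, s2, s7}, so the formula holds at s2.

Yes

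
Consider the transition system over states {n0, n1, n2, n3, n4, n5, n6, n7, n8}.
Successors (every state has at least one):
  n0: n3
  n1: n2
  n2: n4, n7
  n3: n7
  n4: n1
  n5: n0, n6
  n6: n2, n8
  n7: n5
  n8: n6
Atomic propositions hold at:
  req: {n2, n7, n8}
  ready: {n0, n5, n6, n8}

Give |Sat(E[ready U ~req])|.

Sat(~req) = {n0, n1, n3, n4, n5, n6}
E[ready U ~req]: least fixpoint, start Z0 = Sat(~req) = {n0, n1, n3, n4, n5, n6}, add states in Sat(ready) with some successor in Z. Z1 = {n0, n1, n3, n4, n5, n6, n8}; fixed.
Sat(E[ready U ~req]) = {n0, n1, n3, n4, n5, n6, n8}
|Sat(E[ready U ~req])| = |{n0, n1, n3, n4, n5, n6, n8}| = 7.

7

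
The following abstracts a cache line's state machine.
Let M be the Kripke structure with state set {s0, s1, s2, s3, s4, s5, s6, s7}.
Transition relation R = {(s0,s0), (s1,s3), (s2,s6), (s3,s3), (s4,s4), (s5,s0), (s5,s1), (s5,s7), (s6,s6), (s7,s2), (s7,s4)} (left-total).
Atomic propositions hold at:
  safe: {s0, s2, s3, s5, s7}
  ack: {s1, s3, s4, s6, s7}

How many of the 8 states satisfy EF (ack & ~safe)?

6

Sat(~safe) = {s1, s4, s6}
Sat(ack & ~safe) = {s1, s4, s6}
EF (ack & ~safe): least fixpoint, start Z0 = {s1, s4, s6}, add states with some successor in Z. Z1 = {s1, s2, s4, s5, s6, s7}; fixed.
Sat(EF (ack & ~safe)) = {s1, s2, s4, s5, s6, s7}
|Sat(EF (ack & ~safe))| = |{s1, s2, s4, s5, s6, s7}| = 6.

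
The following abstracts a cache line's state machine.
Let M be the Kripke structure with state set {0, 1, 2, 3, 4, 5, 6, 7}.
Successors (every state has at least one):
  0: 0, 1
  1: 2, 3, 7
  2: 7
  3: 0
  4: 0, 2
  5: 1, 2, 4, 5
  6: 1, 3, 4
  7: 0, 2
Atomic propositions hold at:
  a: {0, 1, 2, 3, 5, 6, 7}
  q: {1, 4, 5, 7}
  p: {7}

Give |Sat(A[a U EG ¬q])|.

Sat(¬q) = {0, 2, 3, 6}
EG ¬q: greatest fixpoint, start Z0 = {0, 2, 3, 6}, keep only states in Sat with some successor in Z. Z1 = {0, 3, 6}; fixed.
Sat(EG ¬q) = {0, 3, 6}
A[a U EG ¬q]: least fixpoint, start Z0 = Sat(EG ¬q) = {0, 3, 6}, add states in Sat(a) with every successor in Z. Already a fixed point.
Sat(A[a U EG ¬q]) = {0, 3, 6}
|Sat(A[a U EG ¬q])| = |{0, 3, 6}| = 3.

3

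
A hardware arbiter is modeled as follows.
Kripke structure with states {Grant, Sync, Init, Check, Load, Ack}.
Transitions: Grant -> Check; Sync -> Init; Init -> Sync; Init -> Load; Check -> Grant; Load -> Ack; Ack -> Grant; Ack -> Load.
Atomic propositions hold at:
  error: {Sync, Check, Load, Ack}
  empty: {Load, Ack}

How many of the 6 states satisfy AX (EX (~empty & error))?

Sat(~empty) = {Grant, Sync, Init, Check}
Sat(~empty & error) = {Sync, Check}
Sat(EX (~empty & error)) = {s : some successor in {Sync, Check}} = {Grant, Init}
Sat(AX (EX (~empty & error))) = {s : every successor in {Grant, Init}} = {Sync, Check}
|Sat(AX (EX (~empty & error)))| = |{Sync, Check}| = 2.

2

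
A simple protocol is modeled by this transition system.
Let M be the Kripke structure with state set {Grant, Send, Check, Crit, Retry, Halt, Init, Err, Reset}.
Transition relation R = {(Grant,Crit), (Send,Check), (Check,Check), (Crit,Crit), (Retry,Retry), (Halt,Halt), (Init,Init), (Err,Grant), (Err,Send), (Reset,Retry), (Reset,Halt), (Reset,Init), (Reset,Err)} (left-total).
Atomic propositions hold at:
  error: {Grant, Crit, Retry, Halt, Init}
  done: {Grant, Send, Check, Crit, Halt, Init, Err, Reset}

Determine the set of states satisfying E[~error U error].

Sat(~error) = {Send, Check, Err, Reset}
E[~error U error]: least fixpoint, start Z0 = Sat(error) = {Grant, Crit, Retry, Halt, Init}, add states in Sat(~error) with some successor in Z. Z1 = {Grant, Crit, Retry, Halt, Init, Err, Reset}; fixed.
Sat(E[~error U error]) = {Grant, Crit, Retry, Halt, Init, Err, Reset}

{Grant, Crit, Retry, Halt, Init, Err, Reset}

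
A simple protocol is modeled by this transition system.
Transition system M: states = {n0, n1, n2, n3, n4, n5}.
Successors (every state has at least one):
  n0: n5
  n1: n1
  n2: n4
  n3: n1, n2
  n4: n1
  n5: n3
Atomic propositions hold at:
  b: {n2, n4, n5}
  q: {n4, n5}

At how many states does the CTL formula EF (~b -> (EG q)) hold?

Sat(~b) = {n0, n1, n3}
EG q: greatest fixpoint, start Z0 = {n4, n5}, keep only states in Sat with some successor in Z. Z1 = ∅; fixed.
Sat(EG q) = ∅
Sat(~b -> (EG q)) = {n2, n4, n5}
EF (~b -> (EG q)): least fixpoint, start Z0 = {n2, n4, n5}, add states with some successor in Z. Z1 = {n0, n2, n3, n4, n5}; fixed.
Sat(EF (~b -> (EG q))) = {n0, n2, n3, n4, n5}
|Sat(EF (~b -> (EG q)))| = |{n0, n2, n3, n4, n5}| = 5.

5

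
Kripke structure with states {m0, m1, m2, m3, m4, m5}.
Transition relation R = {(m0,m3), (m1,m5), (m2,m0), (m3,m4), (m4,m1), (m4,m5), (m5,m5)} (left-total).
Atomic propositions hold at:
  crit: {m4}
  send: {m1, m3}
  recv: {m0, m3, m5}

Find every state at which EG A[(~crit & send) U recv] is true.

Sat(~crit) = {m0, m1, m2, m3, m5}
Sat(~crit & send) = {m1, m3}
A[(~crit & send) U recv]: least fixpoint, start Z0 = Sat(recv) = {m0, m3, m5}, add states in Sat(~crit & send) with every successor in Z. Z1 = {m0, m1, m3, m5}; fixed.
Sat(A[(~crit & send) U recv]) = {m0, m1, m3, m5}
EG A[(~crit & send) U recv]: greatest fixpoint, start Z0 = {m0, m1, m3, m5}, keep only states in Sat with some successor in Z. Z1 = {m0, m1, m5}; Z2 = {m1, m5}; fixed.
Sat(EG A[(~crit & send) U recv]) = {m1, m5}

{m1, m5}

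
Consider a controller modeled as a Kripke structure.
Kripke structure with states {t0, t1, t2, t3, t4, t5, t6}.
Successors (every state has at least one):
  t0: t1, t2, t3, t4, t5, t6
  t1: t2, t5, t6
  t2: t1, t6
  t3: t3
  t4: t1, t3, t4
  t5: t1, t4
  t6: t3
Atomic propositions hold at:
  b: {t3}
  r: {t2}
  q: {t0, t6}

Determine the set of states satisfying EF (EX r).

{t0, t1, t2, t4, t5}

Sat(EX r) = {s : some successor in {t2}} = {t0, t1}
EF (EX r): least fixpoint, start Z0 = {t0, t1}, add states with some successor in Z. Z1 = {t0, t1, t2, t4, t5}; fixed.
Sat(EF (EX r)) = {t0, t1, t2, t4, t5}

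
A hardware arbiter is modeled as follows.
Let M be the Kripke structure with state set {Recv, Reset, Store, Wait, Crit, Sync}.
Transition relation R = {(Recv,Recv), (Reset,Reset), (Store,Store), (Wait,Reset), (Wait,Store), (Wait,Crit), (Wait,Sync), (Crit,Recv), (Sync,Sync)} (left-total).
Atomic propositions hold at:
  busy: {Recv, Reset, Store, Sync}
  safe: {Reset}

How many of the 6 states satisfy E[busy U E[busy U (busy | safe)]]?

Sat(busy | safe) = {Recv, Reset, Store, Sync}
E[busy U (busy | safe)]: least fixpoint, start Z0 = Sat((busy | safe)) = {Recv, Reset, Store, Sync}, add states in Sat(busy) with some successor in Z. Already a fixed point.
Sat(E[busy U (busy | safe)]) = {Recv, Reset, Store, Sync}
E[busy U E[busy U (busy | safe)]]: least fixpoint, start Z0 = Sat(E[busy U (busy | safe)]) = {Recv, Reset, Store, Sync}, add states in Sat(busy) with some successor in Z. Already a fixed point.
Sat(E[busy U E[busy U (busy | safe)]]) = {Recv, Reset, Store, Sync}
|Sat(E[busy U E[busy U (busy | safe)]])| = |{Recv, Reset, Store, Sync}| = 4.

4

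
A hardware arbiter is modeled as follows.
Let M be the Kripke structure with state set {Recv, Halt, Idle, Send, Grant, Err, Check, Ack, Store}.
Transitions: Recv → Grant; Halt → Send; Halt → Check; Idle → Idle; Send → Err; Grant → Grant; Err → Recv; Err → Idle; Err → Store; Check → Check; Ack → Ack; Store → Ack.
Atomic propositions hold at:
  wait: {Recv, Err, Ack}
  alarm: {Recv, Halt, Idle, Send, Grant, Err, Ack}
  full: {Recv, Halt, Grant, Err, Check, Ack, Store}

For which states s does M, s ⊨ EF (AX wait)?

Sat(AX wait) = {s : every successor in {Recv, Err, Ack}} = {Send, Ack, Store}
EF (AX wait): least fixpoint, start Z0 = {Send, Ack, Store}, add states with some successor in Z. Z1 = {Halt, Send, Err, Ack, Store}; fixed.
Sat(EF (AX wait)) = {Halt, Send, Err, Ack, Store}

{Halt, Send, Err, Ack, Store}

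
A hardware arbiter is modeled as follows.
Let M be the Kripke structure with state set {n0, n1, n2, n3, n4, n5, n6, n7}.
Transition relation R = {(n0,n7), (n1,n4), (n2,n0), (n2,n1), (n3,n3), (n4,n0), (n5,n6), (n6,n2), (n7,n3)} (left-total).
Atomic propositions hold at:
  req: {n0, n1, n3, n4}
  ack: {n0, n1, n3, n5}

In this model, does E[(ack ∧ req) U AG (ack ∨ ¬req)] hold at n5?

No

Sat(ack ∧ req) = {n0, n1, n3}
Sat(¬req) = {n2, n5, n6, n7}
Sat(ack ∨ ¬req) = {n0, n1, n2, n3, n5, n6, n7}
AG (ack ∨ ¬req): greatest fixpoint, start Z0 = {n0, n1, n2, n3, n5, n6, n7}, keep only states in Sat with every successor in Z. Z1 = {n0, n2, n3, n5, n6, n7}; Z2 = {n0, n3, n5, n6, n7}; Z3 = {n0, n3, n5, n7}; Z4 = {n0, n3, n7}; fixed.
Sat(AG (ack ∨ ¬req)) = {n0, n3, n7}
E[(ack ∧ req) U AG (ack ∨ ¬req)]: least fixpoint, start Z0 = Sat(AG (ack ∨ ¬req)) = {n0, n3, n7}, add states in Sat(ack ∧ req) with some successor in Z. Already a fixed point.
Sat(E[(ack ∧ req) U AG (ack ∨ ¬req)]) = {n0, n3, n7}
n5 ∉ Sat(E[(ack ∧ req) U AG (ack ∨ ¬req)]) = {n0, n3, n7}, so the formula does not hold at n5.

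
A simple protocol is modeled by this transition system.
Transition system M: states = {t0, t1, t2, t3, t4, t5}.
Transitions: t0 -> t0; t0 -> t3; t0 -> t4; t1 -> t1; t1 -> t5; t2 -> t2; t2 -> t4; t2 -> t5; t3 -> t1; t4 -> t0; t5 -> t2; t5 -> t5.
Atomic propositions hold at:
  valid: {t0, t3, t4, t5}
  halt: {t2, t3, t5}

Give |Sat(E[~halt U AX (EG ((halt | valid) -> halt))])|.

5

Sat(~halt) = {t0, t1, t4}
Sat(halt | valid) = {t0, t2, t3, t4, t5}
Sat((halt | valid) -> halt) = {t1, t2, t3, t5}
EG ((halt | valid) -> halt): greatest fixpoint, start Z0 = {t1, t2, t3, t5}, keep only states in Sat with some successor in Z. Already a fixed point.
Sat(EG ((halt | valid) -> halt)) = {t1, t2, t3, t5}
Sat(AX (EG ((halt | valid) -> halt))) = {s : every successor in {t1, t2, t3, t5}} = {t1, t3, t5}
E[~halt U AX (EG ((halt | valid) -> halt))]: least fixpoint, start Z0 = Sat(AX (EG ((halt | valid) -> halt))) = {t1, t3, t5}, add states in Sat(~halt) with some successor in Z. Z1 = {t0, t1, t3, t5}; Z2 = {t0, t1, t3, t4, t5}; fixed.
Sat(E[~halt U AX (EG ((halt | valid) -> halt))]) = {t0, t1, t3, t4, t5}
|Sat(E[~halt U AX (EG ((halt | valid) -> halt))])| = |{t0, t1, t3, t4, t5}| = 5.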